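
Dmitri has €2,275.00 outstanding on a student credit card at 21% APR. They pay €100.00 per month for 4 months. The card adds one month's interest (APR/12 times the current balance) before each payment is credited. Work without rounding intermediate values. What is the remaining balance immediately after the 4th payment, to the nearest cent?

Monthly rate r = 21%/12 = 1.75% = 0.0175.
Each month: B ← B·(1+r) − €100.00.
Month 1: interest €39.81; balance after payment €2,214.81.
Month 2: interest €38.76; balance after payment €2,153.57.
Month 3: interest €37.69; balance after payment €2,091.26.
Month 4: interest €36.60; balance after payment €2,027.86.

€2,027.86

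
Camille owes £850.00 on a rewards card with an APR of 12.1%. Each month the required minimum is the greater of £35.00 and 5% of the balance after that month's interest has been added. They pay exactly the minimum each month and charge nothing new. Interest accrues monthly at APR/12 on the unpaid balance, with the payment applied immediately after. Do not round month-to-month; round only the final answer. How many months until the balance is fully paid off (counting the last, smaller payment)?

Monthly rate r = 12.1%/12 = 1.00833% = 0.0100833.
While 5% of the post-interest balance exceeds £35.00, each month B ← (B·(1+r))·(1 − 0.05), i.e. B shrinks by the factor (1+r)·0.95 = 0.95958.
This holds for months 1–5. Entering month 6 the balance is £691.55; 5% of the post-interest balance is now below £35.00, so the flat £35.00 minimum applies from here.
From month 6 a fixed £35.00 at rate r clears £691.55 in 23 more payments. Total: 5 + 23 = 28 months.

28 months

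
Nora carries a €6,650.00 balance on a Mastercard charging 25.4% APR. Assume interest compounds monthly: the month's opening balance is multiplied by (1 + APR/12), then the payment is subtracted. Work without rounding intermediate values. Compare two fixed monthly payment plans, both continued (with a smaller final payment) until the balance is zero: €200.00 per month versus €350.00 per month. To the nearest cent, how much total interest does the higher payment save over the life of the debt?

€3,020.56

Monthly rate r = 25.4%/12 = 2.11667% = 0.0211667.
At €200.00/mo: n = ⌈−ln(1 − rB₀/P)/ln(1+r)⌉ = 59 payments (last €17.72); total interest = total paid − €6,650.00 = €4,967.72.
At €350.00/mo: 25 payments (last €197.16); total interest €1,947.16.
Interest saved = €4,967.72 − €1,947.16 = €3,020.56.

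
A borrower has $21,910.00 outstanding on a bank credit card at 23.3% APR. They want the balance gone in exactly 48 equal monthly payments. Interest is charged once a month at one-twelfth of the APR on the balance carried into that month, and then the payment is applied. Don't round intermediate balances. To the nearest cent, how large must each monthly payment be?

$705.85

Monthly rate r = 23.3%/12 = 1.94167% = 0.0194167.
Level-payment amortization: P = B₀·r / (1 − (1+r)^(−n)) = 21910.00·0.0194167 / (1 − 1.01942^(−48)).
Denominator 1 − (1+r)^(−48) = 0.602701455.
P = 425.419 / 0.602701455 ≈ 705.85.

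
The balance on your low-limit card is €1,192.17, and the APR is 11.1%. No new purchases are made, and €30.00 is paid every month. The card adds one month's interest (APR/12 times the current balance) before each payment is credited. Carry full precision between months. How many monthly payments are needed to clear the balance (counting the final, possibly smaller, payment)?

50 months

Monthly rate r = 11.1%/12 = 0.925% = 0.00925.
Recurrence: B ← B·(1+r) − €30.00.
Month 1: interest €11.03; balance after payment €1,173.20.
Month 2: interest €10.85; balance after payment €1,154.05.
Closed form: n = −ln(1 − rB₀/P)/ln(1+r) = −ln(0.63241)/ln(1.00925) ≈ 49.765, so the balance reaches zero during payment 50.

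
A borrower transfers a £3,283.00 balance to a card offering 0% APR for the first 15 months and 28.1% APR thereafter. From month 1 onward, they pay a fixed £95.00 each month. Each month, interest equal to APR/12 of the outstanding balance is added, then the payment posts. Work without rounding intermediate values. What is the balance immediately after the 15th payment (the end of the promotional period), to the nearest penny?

£1,858.00

Promo months 1–15 at r₀ = 0%/12 = 0; months 16+ at r₁ = 28.1%/12 = 0.0234167.
After month 15 (no interest yet): B = £3,283.00 − 15·£95.00 = £1,858.00.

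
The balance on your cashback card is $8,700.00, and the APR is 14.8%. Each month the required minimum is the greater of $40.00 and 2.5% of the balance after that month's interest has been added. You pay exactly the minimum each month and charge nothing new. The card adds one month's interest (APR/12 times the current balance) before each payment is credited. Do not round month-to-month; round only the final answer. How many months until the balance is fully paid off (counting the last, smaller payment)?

Monthly rate r = 14.8%/12 = 1.23333% = 0.0123333.
While 2.5% of the post-interest balance exceeds $40.00, each month B ← (B·(1+r))·(1 − 0.025), i.e. B shrinks by the factor (1+r)·0.975 = 0.98702.
This holds for months 1–131. Entering month 132 the balance is $1,572.20; 2.5% of the post-interest balance is now below $40.00, so the flat $40.00 minimum applies from here.
From month 132 a fixed $40.00 at rate r clears $1,572.20 in 55 more payments. Total: 131 + 55 = 186 months.

186 months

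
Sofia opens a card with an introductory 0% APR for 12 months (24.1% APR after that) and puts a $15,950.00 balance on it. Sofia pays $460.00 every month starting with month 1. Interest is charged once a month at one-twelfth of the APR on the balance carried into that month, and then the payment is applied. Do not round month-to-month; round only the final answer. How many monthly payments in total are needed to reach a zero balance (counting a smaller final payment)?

Promo months 1–12 at r₀ = 0%/12 = 0; months 13+ at r₁ = 24.1%/12 = 0.0200833.
After month 12 (no interest yet): B = $15,950.00 − 12·$460.00 = $10,430.00.
Then at r₁ with $460.00/mo: n₂ = −ln(1 − r₁·B/P)/ln(1+r₁) ≈ 30.56 → 31 more payments.

43 months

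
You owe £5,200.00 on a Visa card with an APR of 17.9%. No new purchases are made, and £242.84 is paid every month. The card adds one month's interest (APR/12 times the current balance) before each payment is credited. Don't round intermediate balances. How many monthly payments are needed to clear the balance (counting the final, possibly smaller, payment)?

26 months

Monthly rate r = 17.9%/12 = 1.49167% = 0.0149167.
Recurrence: B ← B·(1+r) − £242.84.
Month 1: interest £77.57; balance after payment £5,034.73.
Month 2: interest £75.10; balance after payment £4,866.99.
Closed form: n = −ln(1 − rB₀/P)/ln(1+r) = −ln(0.68059)/ln(1.01492) ≈ 25.989, so the balance reaches zero during payment 26.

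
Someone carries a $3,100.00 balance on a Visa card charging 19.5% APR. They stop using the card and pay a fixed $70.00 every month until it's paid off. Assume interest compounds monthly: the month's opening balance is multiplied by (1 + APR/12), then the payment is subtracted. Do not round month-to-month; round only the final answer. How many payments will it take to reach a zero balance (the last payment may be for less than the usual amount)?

Monthly rate r = 19.5%/12 = 1.625% = 0.01625.
Recurrence: B ← B·(1+r) − $70.00.
Month 1: interest $50.38; balance after payment $3,080.38.
Month 2: interest $50.06; balance after payment $3,060.43.
Closed form: n = −ln(1 − rB₀/P)/ln(1+r) = −ln(0.28036)/ln(1.01625) ≈ 78.892, so the balance reaches zero during payment 79.

79 payments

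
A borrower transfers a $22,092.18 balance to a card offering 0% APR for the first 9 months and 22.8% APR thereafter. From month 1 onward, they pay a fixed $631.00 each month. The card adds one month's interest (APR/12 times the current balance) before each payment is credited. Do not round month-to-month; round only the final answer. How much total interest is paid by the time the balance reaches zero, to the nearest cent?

Promo months 1–9 at r₀ = 0%/12 = 0; months 10+ at r₁ = 22.8%/12 = 0.019.
After month 9 (no interest yet): B = $22,092.18 − 9·$631.00 = $16,413.18.
Then at r₁ with $631.00/mo: n₂ = −ln(1 − r₁·B/P)/ln(1+r₁) ≈ 36.22 → 37 more payments.
Total paid = 45·$631.00 + $137.21 = $28,532.21; interest = $28,532.21 − $22,092.18 = $6,440.03.

$6,440.03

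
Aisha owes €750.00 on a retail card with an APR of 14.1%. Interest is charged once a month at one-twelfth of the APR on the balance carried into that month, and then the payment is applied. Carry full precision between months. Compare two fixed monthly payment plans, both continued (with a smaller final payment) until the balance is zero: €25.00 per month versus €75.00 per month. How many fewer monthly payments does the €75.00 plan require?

27 fewer payments

Monthly rate r = 14.1%/12 = 1.175% = 0.01175.
At €25.00/mo: n = ⌈−ln(1 − rB₀/P)/ln(1+r)⌉ = 38 payments (last €5.20); total interest = total paid − €750.00 = €180.20.
At €75.00/mo: 11 payments (last €52.62); total interest €52.62.
Payments saved = 38 − 11 = 27.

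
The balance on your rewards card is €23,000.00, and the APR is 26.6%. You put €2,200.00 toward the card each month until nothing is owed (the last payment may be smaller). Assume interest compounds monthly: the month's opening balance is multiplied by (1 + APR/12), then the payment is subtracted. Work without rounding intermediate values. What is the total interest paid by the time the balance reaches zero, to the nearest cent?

Monthly rate r = 26.6%/12 = 2.21667% = 0.0221667.
Payoff takes n = ⌈−ln(1 − rB₀/P)/ln(1+r)⌉ = ⌈12.024⌉ = 13 payments; the last is €54.31.
Total paid = 12·€2,200.00 + €54.31 = €26,454.31.
Total interest = total paid − principal = €26,454.31 − €23,000.00 = €3,454.31.

€3,454.31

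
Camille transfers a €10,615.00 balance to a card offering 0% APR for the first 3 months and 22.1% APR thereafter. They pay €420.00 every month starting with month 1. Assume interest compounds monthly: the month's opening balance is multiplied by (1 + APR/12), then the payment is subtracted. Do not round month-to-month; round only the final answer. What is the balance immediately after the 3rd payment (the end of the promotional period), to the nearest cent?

Promo months 1–3 at r₀ = 0%/12 = 0; months 4+ at r₁ = 22.1%/12 = 0.0184167.
After month 3 (no interest yet): B = €10,615.00 − 3·€420.00 = €9,355.00.

€9,355.00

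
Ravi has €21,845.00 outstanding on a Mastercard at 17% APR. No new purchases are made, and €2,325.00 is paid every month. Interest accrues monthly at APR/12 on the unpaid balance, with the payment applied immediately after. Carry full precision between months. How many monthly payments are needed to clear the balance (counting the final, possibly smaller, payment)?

Monthly rate r = 17%/12 = 1.41667% = 0.0141667.
Recurrence: B ← B·(1+r) − €2,325.00.
Month 1: interest €309.47; balance after payment €19,829.47.
Month 2: interest €280.92; balance after payment €17,785.39.
Closed form: n = −ln(1 − rB₀/P)/ln(1+r) = −ln(0.86689)/ln(1.01417) ≈ 10.154, so the balance reaches zero during payment 11.

11 months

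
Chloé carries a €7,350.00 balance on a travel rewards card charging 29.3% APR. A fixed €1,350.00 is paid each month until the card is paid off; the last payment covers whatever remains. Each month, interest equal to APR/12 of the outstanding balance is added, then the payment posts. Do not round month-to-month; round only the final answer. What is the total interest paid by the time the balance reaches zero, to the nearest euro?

Monthly rate r = 29.3%/12 = 2.44167% = 0.0244167.
Payoff takes n = ⌈−ln(1 − rB₀/P)/ln(1+r)⌉ = ⌈5.913⌉ = 6 payments; the last is €1,233.85.
Total paid = 5·€1,350.00 + €1,233.85 = €7,983.85.
Total interest = total paid − principal = €7,983.85 − €7,350.00 = €633.85.

€634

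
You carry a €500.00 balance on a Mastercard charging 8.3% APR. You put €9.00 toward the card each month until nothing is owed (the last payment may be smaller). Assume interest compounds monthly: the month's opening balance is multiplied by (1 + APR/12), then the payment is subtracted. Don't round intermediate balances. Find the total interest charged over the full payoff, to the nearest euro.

€133

Monthly rate r = 8.3%/12 = 0.691667% = 0.00691667.
Payoff takes n = ⌈−ln(1 − rB₀/P)/ln(1+r)⌉ = ⌈70.352⌉ = 71 payments; the last is €3.18.
Total paid = 70·€9.00 + €3.18 = €633.18.
Total interest = total paid − principal = €633.18 − €500.00 = €133.18.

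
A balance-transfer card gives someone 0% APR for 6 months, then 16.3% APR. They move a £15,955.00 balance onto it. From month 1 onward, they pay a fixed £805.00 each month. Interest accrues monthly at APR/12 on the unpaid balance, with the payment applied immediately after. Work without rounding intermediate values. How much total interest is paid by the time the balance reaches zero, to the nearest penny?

£1,281.36

Promo months 1–6 at r₀ = 0%/12 = 0; months 7+ at r₁ = 16.3%/12 = 0.0135833.
After month 6 (no interest yet): B = £15,955.00 − 6·£805.00 = £11,125.00.
Then at r₁ with £805.00/mo: n₂ = −ln(1 − r₁·B/P)/ln(1+r₁) ≈ 15.41 → 16 more payments.
Total paid = 21·£805.00 + £331.36 = £17,236.36; interest = £17,236.36 − £15,955.00 = £1,281.36.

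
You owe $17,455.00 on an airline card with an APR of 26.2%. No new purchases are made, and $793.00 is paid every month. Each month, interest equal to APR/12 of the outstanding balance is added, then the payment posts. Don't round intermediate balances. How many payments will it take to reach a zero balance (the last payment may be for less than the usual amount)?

31 payments

Monthly rate r = 26.2%/12 = 2.18333% = 0.0218333.
Recurrence: B ← B·(1+r) − $793.00.
Month 1: interest $381.10; balance after payment $17,043.10.
Month 2: interest $372.11; balance after payment $16,622.21.
Closed form: n = −ln(1 − rB₀/P)/ln(1+r) = −ln(0.51942)/ln(1.02183) ≈ 30.328, so the balance reaches zero during payment 31.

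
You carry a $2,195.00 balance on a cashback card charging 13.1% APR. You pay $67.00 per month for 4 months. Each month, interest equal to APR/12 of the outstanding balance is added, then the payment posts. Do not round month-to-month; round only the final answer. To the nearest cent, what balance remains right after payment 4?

$2,020.01

Monthly rate r = 13.1%/12 = 1.09167% = 0.0109167.
Each month: B ← B·(1+r) − $67.00.
Month 1: interest $23.96; balance after payment $2,151.96.
Month 2: interest $23.49; balance after payment $2,108.45.
Month 3: interest $23.02; balance after payment $2,064.47.
Month 4: interest $22.54; balance after payment $2,020.01.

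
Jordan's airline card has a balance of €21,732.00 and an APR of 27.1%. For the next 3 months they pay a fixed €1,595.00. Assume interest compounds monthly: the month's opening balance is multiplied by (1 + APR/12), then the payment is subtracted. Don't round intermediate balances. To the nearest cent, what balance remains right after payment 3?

Monthly rate r = 27.1%/12 = 2.25833% = 0.0225833.
Each month: B ← B·(1+r) − €1,595.00.
Month 1: interest €490.78; balance after payment €20,627.78.
Month 2: interest €465.84; balance after payment €19,498.63.
Month 3: interest €440.34; balance after payment €18,343.97.

€18,343.97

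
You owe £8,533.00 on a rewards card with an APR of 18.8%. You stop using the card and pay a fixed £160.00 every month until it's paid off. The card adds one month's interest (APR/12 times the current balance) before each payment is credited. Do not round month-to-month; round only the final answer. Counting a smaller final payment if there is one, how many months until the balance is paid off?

Monthly rate r = 18.8%/12 = 1.56667% = 0.0156667.
Recurrence: B ← B·(1+r) − £160.00.
Month 1: interest £133.68; balance after payment £8,506.68.
Month 2: interest £133.27; balance after payment £8,479.96.
Closed form: n = −ln(1 − rB₀/P)/ln(1+r) = −ln(0.16448)/ln(1.01567) ≈ 116.112, so the balance reaches zero during payment 117.

117 payments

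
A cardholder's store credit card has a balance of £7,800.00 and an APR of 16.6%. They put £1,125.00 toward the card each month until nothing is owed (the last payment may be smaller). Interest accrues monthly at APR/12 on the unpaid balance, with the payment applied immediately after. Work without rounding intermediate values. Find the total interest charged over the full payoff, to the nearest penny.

£458.15

Monthly rate r = 16.6%/12 = 1.38333% = 0.0138333.
Payoff takes n = ⌈−ln(1 − rB₀/P)/ln(1+r)⌉ = ⌈7.339⌉ = 8 payments; the last is £383.15.
Total paid = 7·£1,125.00 + £383.15 = £8,258.15.
Total interest = total paid − principal = £8,258.15 − £7,800.00 = £458.15.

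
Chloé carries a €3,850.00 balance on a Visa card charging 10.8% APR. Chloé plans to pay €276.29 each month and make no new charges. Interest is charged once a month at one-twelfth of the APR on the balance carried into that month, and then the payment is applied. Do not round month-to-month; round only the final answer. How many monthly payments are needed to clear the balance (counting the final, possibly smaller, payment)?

15 months

Monthly rate r = 10.8%/12 = 0.9% = 0.009.
Recurrence: B ← B·(1+r) − €276.29.
Month 1: interest €34.65; balance after payment €3,608.36.
Month 2: interest €32.48; balance after payment €3,364.55.
Closed form: n = −ln(1 − rB₀/P)/ln(1+r) = −ln(0.87459)/ln(1.009) ≈ 14.956, so the balance reaches zero during payment 15.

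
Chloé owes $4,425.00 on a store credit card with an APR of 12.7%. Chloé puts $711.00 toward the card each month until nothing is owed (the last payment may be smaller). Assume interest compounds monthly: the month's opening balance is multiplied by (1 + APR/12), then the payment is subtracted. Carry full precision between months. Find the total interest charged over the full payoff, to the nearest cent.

$177.58

Monthly rate r = 12.7%/12 = 1.05833% = 0.0105833.
Payoff takes n = ⌈−ln(1 − rB₀/P)/ln(1+r)⌉ = ⌈6.472⌉ = 7 payments; the last is $336.58.
Total paid = 6·$711.00 + $336.58 = $4,602.58.
Total interest = total paid − principal = $4,602.58 − $4,425.00 = $177.58.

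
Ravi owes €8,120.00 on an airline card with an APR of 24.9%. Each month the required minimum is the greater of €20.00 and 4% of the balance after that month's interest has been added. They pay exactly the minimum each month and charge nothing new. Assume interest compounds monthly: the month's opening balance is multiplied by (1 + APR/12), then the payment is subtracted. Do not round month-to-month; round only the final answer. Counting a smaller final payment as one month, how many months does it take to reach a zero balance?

173 months

Monthly rate r = 24.9%/12 = 2.075% = 0.02075.
While 4% of the post-interest balance exceeds €20.00, each month B ← (B·(1+r))·(1 − 0.04), i.e. B shrinks by the factor (1+r)·0.96 = 0.97992.
This holds for months 1–139. Entering month 140 the balance is €484.23; 4% of the post-interest balance is now below €20.00, so the flat €20.00 minimum applies from here.
From month 140 a fixed €20.00 at rate r clears €484.23 in 34 more payments. Total: 139 + 34 = 173 months.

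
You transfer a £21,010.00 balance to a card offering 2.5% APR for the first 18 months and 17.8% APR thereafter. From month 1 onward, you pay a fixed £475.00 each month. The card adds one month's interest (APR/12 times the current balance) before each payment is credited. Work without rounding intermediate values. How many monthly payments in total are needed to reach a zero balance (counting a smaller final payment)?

Promo months 1–18 at r₀ = 2.5%/12 = 0.00208333; months 19+ at r₁ = 17.8%/12 = 0.0148333.
After month 18: iterate B ← B·(1+r₀) − £475.00 for 18 months → £13,108.88.
Then at r₁ with £475.00/mo: n₂ = −ln(1 − r₁·B/P)/ln(1+r₁) ≈ 35.76 → 36 more payments.

54 months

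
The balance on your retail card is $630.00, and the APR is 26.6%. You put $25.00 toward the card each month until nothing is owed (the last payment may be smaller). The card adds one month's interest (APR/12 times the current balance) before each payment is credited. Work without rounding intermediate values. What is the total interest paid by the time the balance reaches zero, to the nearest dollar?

$303

Monthly rate r = 26.6%/12 = 2.21667% = 0.0221667.
Payoff takes n = ⌈−ln(1 − rB₀/P)/ln(1+r)⌉ = ⌈37.301⌉ = 38 payments; the last is $7.58.
Total paid = 37·$25.00 + $7.58 = $932.58.
Total interest = total paid − principal = $932.58 − $630.00 = $302.58.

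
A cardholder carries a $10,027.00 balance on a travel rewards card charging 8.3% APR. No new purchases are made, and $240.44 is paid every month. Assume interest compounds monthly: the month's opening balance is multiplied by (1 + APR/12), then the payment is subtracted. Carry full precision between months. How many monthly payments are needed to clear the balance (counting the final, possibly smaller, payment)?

Monthly rate r = 8.3%/12 = 0.691667% = 0.00691667.
Recurrence: B ← B·(1+r) − $240.44.
Month 1: interest $69.35; balance after payment $9,855.91.
Month 2: interest $68.17; balance after payment $9,683.64.
Closed form: n = −ln(1 − rB₀/P)/ln(1+r) = −ln(0.71156)/ln(1.00692) ≈ 49.370, so the balance reaches zero during payment 50.

50 payments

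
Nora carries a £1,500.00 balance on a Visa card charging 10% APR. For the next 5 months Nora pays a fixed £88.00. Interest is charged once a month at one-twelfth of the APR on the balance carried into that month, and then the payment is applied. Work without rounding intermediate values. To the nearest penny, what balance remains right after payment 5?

£1,116.16

Monthly rate r = 10%/12 = 0.833333% = 0.00833333.
Each month: B ← B·(1+r) − £88.00.
Month 1: interest £12.50; balance after payment £1,424.50.
Month 2: interest £11.87; balance after payment £1,348.37.
Month 3: interest £11.24; balance after payment £1,271.61.
Month 4: interest £10.60; balance after payment £1,194.20.
Month 5: interest £9.95; balance after payment £1,116.16.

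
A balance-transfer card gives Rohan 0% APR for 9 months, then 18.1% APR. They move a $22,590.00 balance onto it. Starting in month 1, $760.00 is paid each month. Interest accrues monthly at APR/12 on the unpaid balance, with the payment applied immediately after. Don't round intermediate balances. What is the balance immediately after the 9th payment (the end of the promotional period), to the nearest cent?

Promo months 1–9 at r₀ = 0%/12 = 0; months 10+ at r₁ = 18.1%/12 = 0.0150833.
After month 9 (no interest yet): B = $22,590.00 − 9·$760.00 = $15,750.00.

$15,750.00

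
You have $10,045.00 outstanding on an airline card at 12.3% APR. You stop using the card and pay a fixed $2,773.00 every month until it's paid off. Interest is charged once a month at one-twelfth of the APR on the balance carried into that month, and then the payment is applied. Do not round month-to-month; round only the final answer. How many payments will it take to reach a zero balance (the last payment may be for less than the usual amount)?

Monthly rate r = 12.3%/12 = 1.025% = 0.01025.
Recurrence: B ← B·(1+r) − $2,773.00.
Month 1: interest $102.96; balance after payment $7,374.96.
Month 2: interest $75.59; balance after payment $4,677.55.
Month 3: interest $47.94; balance after payment $1,952.50.
Month 4: interest $20.01; balance after payment $0.00.

4 payments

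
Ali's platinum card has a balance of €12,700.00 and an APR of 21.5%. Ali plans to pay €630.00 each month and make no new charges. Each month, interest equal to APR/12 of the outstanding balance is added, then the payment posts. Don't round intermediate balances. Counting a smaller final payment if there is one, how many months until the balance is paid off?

26 payments

Monthly rate r = 21.5%/12 = 1.79167% = 0.0179167.
Recurrence: B ← B·(1+r) − €630.00.
Month 1: interest €227.54; balance after payment €12,297.54.
Month 2: interest €220.33; balance after payment €11,887.87.
Closed form: n = −ln(1 − rB₀/P)/ln(1+r) = −ln(0.63882)/ln(1.01792) ≈ 25.235, so the balance reaches zero during payment 26.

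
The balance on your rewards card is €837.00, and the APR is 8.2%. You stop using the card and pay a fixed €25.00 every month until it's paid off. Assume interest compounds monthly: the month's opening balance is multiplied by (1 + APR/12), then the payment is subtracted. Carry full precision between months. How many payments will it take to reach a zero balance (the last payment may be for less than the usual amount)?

Monthly rate r = 8.2%/12 = 0.683333% = 0.00683333.
Recurrence: B ← B·(1+r) − €25.00.
Month 1: interest €5.72; balance after payment €817.72.
Month 2: interest €5.59; balance after payment €798.31.
Closed form: n = −ln(1 − rB₀/P)/ln(1+r) = −ln(0.77122)/ln(1.00683) ≈ 38.147, so the balance reaches zero during payment 39.

39 months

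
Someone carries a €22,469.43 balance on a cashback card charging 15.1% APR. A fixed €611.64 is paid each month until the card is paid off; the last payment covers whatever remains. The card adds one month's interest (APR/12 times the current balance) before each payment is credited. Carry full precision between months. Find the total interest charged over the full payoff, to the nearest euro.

Monthly rate r = 15.1%/12 = 1.25833% = 0.0125833.
Payoff takes n = ⌈−ln(1 − rB₀/P)/ln(1+r)⌉ = ⌈49.612⌉ = 50 payments; the last is €375.33.
Total paid = 49·€611.64 + €375.33 = €30,345.69.
Total interest = total paid − principal = €30,345.69 − €22,469.43 = €7,876.26.

€7,876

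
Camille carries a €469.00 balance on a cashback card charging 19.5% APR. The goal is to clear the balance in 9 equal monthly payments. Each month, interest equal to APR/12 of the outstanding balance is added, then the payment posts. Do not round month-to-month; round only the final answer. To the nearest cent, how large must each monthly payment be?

€56.44

Monthly rate r = 19.5%/12 = 1.625% = 0.01625.
Level-payment amortization: P = B₀·r / (1 − (1+r)^(−n)) = 469.00·0.01625 / (1 − 1.01625^(−9)).
Denominator 1 − (1+r)^(−9) = 0.135042094.
P = 7.62125 / 0.135042094 ≈ 56.44.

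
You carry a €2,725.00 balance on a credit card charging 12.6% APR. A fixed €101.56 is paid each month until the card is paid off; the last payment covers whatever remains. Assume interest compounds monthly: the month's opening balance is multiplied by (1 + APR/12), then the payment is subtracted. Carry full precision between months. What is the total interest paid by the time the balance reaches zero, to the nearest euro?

Monthly rate r = 12.6%/12 = 1.05% = 0.0105.
Payoff takes n = ⌈−ln(1 − rB₀/P)/ln(1+r)⌉ = ⌈31.680⌉ = 32 payments; the last is €69.21.
Total paid = 31·€101.56 + €69.21 = €3,217.57.
Total interest = total paid − principal = €3,217.57 − €2,725.00 = €492.57.

€493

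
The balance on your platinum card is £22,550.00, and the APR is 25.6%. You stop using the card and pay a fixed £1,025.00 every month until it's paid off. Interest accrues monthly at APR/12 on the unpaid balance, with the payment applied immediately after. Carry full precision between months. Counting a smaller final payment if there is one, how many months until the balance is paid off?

31 payments

Monthly rate r = 25.6%/12 = 2.13333% = 0.0213333.
Recurrence: B ← B·(1+r) − £1,025.00.
Month 1: interest £481.07; balance after payment £22,006.07.
Month 2: interest £469.46; balance after payment £21,450.53.
Closed form: n = −ln(1 − rB₀/P)/ln(1+r) = −ln(0.53067)/ln(1.02133) ≈ 30.017, so the balance reaches zero during payment 31.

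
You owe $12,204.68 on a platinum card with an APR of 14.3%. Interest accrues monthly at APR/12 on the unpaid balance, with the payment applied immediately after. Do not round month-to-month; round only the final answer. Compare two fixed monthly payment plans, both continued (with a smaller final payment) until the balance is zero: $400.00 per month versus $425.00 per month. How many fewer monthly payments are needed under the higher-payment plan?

Monthly rate r = 14.3%/12 = 1.19167% = 0.0119167.
At $400.00/mo: n = ⌈−ln(1 − rB₀/P)/ln(1+r)⌉ = 39 payments (last $60.00); total interest = total paid − $12,204.68 = $3,055.32.
At $425.00/mo: 36 payments (last $153.10); total interest $2,823.42.
Payments saved = 39 − 36 = 3.

3 fewer payments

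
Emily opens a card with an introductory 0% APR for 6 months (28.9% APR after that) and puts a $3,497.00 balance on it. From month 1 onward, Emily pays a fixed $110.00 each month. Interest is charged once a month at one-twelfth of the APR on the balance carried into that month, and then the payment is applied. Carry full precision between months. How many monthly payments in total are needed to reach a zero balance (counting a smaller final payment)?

47 months

Promo months 1–6 at r₀ = 0%/12 = 0; months 7+ at r₁ = 28.9%/12 = 0.0240833.
After month 6 (no interest yet): B = $3,497.00 − 6·$110.00 = $2,837.00.
Then at r₁ with $110.00/mo: n₂ = −ln(1 − r₁·B/P)/ln(1+r₁) ≈ 40.78 → 41 more payments.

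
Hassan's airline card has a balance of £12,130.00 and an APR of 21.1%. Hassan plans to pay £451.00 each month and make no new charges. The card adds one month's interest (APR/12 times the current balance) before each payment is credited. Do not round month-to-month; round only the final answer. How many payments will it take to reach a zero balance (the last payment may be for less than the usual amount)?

Monthly rate r = 21.1%/12 = 1.75833% = 0.0175833.
Recurrence: B ← B·(1+r) − £451.00.
Month 1: interest £213.29; balance after payment £11,892.29.
Month 2: interest £209.11; balance after payment £11,650.39.
Closed form: n = −ln(1 − rB₀/P)/ln(1+r) = −ln(0.52708)/ln(1.01758) ≈ 36.740, so the balance reaches zero during payment 37.

37 payments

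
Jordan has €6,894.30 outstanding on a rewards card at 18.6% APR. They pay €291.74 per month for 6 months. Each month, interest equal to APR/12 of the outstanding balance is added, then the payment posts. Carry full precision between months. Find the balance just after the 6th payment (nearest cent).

€5,741.15

Monthly rate r = 18.6%/12 = 1.55% = 0.0155.
Each month: B ← B·(1+r) − €291.74.
Month 1: interest €106.86; balance after payment €6,709.42.
Month 2: interest €104.00; balance after payment €6,521.68.
Month 3: interest €101.09; balance after payment €6,331.02.
Month 4: interest €98.13; balance after payment €6,137.41.
Month 5: interest €95.13; balance after payment €5,940.80.
Month 6: interest €92.08; balance after payment €5,741.15.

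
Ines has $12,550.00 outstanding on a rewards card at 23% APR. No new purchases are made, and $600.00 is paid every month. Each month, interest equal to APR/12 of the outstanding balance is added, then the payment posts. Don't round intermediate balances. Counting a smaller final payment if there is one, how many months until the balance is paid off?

Monthly rate r = 23%/12 = 1.91667% = 0.0191667.
Recurrence: B ← B·(1+r) − $600.00.
Month 1: interest $240.54; balance after payment $12,190.54.
Month 2: interest $233.65; balance after payment $11,824.19.
Closed form: n = −ln(1 − rB₀/P)/ln(1+r) = −ln(0.5991)/ln(1.01917) ≈ 26.986, so the balance reaches zero during payment 27.

27 months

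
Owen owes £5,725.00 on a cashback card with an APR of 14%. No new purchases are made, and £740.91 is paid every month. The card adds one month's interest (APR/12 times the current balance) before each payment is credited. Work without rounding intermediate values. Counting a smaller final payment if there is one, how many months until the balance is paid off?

9 months

Monthly rate r = 14%/12 = 1.16667% = 0.0116667.
Recurrence: B ← B·(1+r) − £740.91.
Month 1: interest £66.79; balance after payment £5,050.88.
Month 2: interest £58.93; balance after payment £4,368.90.
Closed form: n = −ln(1 − rB₀/P)/ln(1+r) = −ln(0.90985)/ln(1.01167) ≈ 8.145, so the balance reaches zero during payment 9.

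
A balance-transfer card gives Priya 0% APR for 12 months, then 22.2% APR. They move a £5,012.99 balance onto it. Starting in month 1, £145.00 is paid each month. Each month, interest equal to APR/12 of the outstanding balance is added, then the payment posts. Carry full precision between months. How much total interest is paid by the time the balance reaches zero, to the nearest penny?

Promo months 1–12 at r₀ = 0%/12 = 0; months 13+ at r₁ = 22.2%/12 = 0.0185.
After month 12 (no interest yet): B = £5,012.99 − 12·£145.00 = £3,272.99.
Then at r₁ with £145.00/mo: n₂ = −ln(1 − r₁·B/P)/ln(1+r₁) ≈ 29.49 → 30 more payments.
Total paid = 41·£145.00 + £71.37 = £6,016.37; interest = £6,016.37 − £5,012.99 = £1,003.38.

£1,003.38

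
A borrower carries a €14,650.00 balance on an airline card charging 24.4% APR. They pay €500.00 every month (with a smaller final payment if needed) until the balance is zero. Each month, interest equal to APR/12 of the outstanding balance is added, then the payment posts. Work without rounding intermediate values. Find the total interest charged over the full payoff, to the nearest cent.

€7,848.56

Monthly rate r = 24.4%/12 = 2.03333% = 0.0203333.
Payoff takes n = ⌈−ln(1 − rB₀/P)/ln(1+r)⌉ = ⌈44.997⌉ = 45 payments; the last is €498.56.
Total paid = 44·€500.00 + €498.56 = €22,498.56.
Total interest = total paid − principal = €22,498.56 − €14,650.00 = €7,848.56.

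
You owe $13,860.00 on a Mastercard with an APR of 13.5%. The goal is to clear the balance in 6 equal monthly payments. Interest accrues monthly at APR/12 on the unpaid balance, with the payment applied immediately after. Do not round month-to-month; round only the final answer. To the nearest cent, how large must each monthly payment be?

Monthly rate r = 13.5%/12 = 1.125% = 0.01125.
Level-payment amortization: P = B₀·r / (1 − (1+r)^(−n)) = 13860.00·0.01125 / (1 − 1.01125^(−6)).
Denominator 1 − (1+r)^(−6) = 0.0649199481.
P = 155.925 / 0.0649199481 ≈ 2401.80.

$2,401.80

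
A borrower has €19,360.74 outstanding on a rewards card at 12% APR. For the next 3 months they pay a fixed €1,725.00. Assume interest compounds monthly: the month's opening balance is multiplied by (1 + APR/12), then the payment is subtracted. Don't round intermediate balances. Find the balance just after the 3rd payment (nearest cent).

€14,720.47

Monthly rate r = 12%/12 = 1% = 0.01.
Each month: B ← B·(1+r) − €1,725.00.
Month 1: interest €193.61; balance after payment €17,829.35.
Month 2: interest €178.29; balance after payment €16,282.64.
Month 3: interest €162.83; balance after payment €14,720.47.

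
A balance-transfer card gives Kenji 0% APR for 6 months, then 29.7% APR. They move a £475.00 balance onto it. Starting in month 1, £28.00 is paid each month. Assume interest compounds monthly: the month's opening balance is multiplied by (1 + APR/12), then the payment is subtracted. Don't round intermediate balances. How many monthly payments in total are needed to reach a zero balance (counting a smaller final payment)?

19 payments

Promo months 1–6 at r₀ = 0%/12 = 0; months 7+ at r₁ = 29.7%/12 = 0.02475.
After month 6 (no interest yet): B = £475.00 − 6·£28.00 = £307.00.
Then at r₁ with £28.00/mo: n₂ = −ln(1 − r₁·B/P)/ln(1+r₁) ≈ 12.95 → 13 more payments.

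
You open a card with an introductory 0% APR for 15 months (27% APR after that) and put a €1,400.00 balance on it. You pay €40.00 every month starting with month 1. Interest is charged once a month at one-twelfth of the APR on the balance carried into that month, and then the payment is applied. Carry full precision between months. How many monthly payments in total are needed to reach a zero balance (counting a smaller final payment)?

Promo months 1–15 at r₀ = 0%/12 = 0; months 16+ at r₁ = 27%/12 = 0.0225.
After month 15 (no interest yet): B = €1,400.00 − 15·€40.00 = €800.00.
Then at r₁ with €40.00/mo: n₂ = −ln(1 − r₁·B/P)/ln(1+r₁) ≈ 26.87 → 27 more payments.

42 payments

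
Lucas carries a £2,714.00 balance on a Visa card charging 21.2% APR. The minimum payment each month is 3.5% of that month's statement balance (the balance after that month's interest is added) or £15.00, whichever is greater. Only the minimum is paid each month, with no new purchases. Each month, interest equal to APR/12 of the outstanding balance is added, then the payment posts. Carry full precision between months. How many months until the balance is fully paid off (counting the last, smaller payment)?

142 months

Monthly rate r = 21.2%/12 = 1.76667% = 0.0176667.
While 3.5% of the post-interest balance exceeds £15.00, each month B ← (B·(1+r))·(1 − 0.035), i.e. B shrinks by the factor (1+r)·0.965 = 0.98205.
This holds for months 1–103. Entering month 104 the balance is £420.04; 3.5% of the post-interest balance is now below £15.00, so the flat £15.00 minimum applies from here.
From month 104 a fixed £15.00 at rate r clears £420.04 in 39 more payments. Total: 103 + 39 = 142 months.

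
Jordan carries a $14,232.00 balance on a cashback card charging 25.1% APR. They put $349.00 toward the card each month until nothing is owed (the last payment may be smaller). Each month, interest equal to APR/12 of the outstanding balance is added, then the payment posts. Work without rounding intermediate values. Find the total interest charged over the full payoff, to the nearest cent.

Monthly rate r = 25.1%/12 = 2.09167% = 0.0209167.
Payoff takes n = ⌈−ln(1 − rB₀/P)/ln(1+r)⌉ = ⌈92.610⌉ = 93 payments; the last is $213.69.
Total paid = 92·$349.00 + $213.69 = $32,321.69.
Total interest = total paid − principal = $32,321.69 − $14,232.00 = $18,089.69.

$18,089.69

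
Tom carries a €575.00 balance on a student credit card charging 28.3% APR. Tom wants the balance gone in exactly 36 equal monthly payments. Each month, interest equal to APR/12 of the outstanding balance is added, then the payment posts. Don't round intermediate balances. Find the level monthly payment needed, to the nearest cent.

Monthly rate r = 28.3%/12 = 2.35833% = 0.0235833.
Level-payment amortization: P = B₀·r / (1 − (1+r)^(−n)) = 575.00·0.0235833 / (1 − 1.02358^(−36)).
Denominator 1 − (1+r)^(−36) = 0.567919575.
P = 13.5604 / 0.567919575 ≈ 23.88.

€23.88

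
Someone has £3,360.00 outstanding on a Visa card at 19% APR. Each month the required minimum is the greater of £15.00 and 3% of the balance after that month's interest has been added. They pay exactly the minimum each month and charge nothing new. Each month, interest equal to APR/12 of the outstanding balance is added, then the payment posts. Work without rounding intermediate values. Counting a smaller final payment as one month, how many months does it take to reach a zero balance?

Monthly rate r = 19%/12 = 1.58333% = 0.0158333.
While 3% of the post-interest balance exceeds £15.00, each month B ← (B·(1+r))·(1 − 0.03), i.e. B shrinks by the factor (1+r)·0.97 = 0.98536.
This holds for months 1–131. Entering month 132 the balance is £486.61; 3% of the post-interest balance is now below £15.00, so the flat £15.00 minimum applies from here.
From month 132 a fixed £15.00 at rate r clears £486.61 in 46 more payments. Total: 131 + 46 = 177 months.

177 months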